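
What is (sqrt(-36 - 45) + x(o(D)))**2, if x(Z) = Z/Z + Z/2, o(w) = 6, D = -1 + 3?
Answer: -65 + 72*I ≈ -65.0 + 72.0*I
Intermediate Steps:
D = 2
x(Z) = 1 + Z/2 (x(Z) = 1 + Z*(1/2) = 1 + Z/2)
(sqrt(-36 - 45) + x(o(D)))**2 = (sqrt(-36 - 45) + (1 + (1/2)*6))**2 = (sqrt(-81) + (1 + 3))**2 = (9*I + 4)**2 = (4 + 9*I)**2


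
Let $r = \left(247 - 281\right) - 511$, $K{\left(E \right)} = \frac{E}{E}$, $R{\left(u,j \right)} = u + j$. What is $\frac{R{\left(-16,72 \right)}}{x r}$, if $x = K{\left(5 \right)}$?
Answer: $- \frac{56}{545} \approx -0.10275$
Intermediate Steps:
$R{\left(u,j \right)} = j + u$
$K{\left(E \right)} = 1$
$r = -545$ ($r = -34 - 511 = -545$)
$x = 1$
$\frac{R{\left(-16,72 \right)}}{x r} = \frac{72 - 16}{1 \left(-545\right)} = \frac{56}{-545} = 56 \left(- \frac{1}{545}\right) = - \frac{56}{545}$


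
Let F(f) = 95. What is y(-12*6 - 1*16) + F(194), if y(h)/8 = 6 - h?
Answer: 847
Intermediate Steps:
y(h) = 48 - 8*h (y(h) = 8*(6 - h) = 48 - 8*h)
y(-12*6 - 1*16) + F(194) = (48 - 8*(-12*6 - 1*16)) + 95 = (48 - 8*(-72 - 16)) + 95 = (48 - 8*(-88)) + 95 = (48 + 704) + 95 = 752 + 95 = 847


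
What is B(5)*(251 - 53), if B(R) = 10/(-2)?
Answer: -990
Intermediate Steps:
B(R) = -5 (B(R) = 10*(-1/2) = -5)
B(5)*(251 - 53) = -5*(251 - 53) = -5*198 = -990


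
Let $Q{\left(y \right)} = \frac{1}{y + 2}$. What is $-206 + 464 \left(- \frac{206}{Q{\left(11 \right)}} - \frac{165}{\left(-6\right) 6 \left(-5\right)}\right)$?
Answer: $- \frac{3729670}{3} \approx -1.2432 \cdot 10^{6}$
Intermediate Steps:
$Q{\left(y \right)} = \frac{1}{2 + y}$
$-206 + 464 \left(- \frac{206}{Q{\left(11 \right)}} - \frac{165}{\left(-6\right) 6 \left(-5\right)}\right) = -206 + 464 \left(- \frac{206}{\frac{1}{2 + 11}} - \frac{165}{\left(-6\right) 6 \left(-5\right)}\right) = -206 + 464 \left(- \frac{206}{\frac{1}{13}} - \frac{165}{\left(-36\right) \left(-5\right)}\right) = -206 + 464 \left(- 206 \frac{1}{\frac{1}{13}} - \frac{165}{180}\right) = -206 + 464 \left(\left(-206\right) 13 - \frac{11}{12}\right) = -206 + 464 \left(-2678 - \frac{11}{12}\right) = -206 + 464 \left(- \frac{32147}{12}\right) = -206 - \frac{3729052}{3} = - \frac{3729670}{3}$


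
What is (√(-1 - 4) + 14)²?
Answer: (14 + I*√5)² ≈ 191.0 + 62.61*I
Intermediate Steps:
(√(-1 - 4) + 14)² = (√(-5) + 14)² = (I*√5 + 14)² = (14 + I*√5)²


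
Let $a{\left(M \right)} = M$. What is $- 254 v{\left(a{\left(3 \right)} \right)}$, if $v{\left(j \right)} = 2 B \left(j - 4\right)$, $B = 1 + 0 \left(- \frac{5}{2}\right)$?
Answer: $508$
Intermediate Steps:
$B = 1$ ($B = 1 + 0 \left(\left(-5\right) \frac{1}{2}\right) = 1 + 0 \left(- \frac{5}{2}\right) = 1 + 0 = 1$)
$v{\left(j \right)} = -8 + 2 j$ ($v{\left(j \right)} = 2 \cdot 1 \left(j - 4\right) = 2 \left(-4 + j\right) = -8 + 2 j$)
$- 254 v{\left(a{\left(3 \right)} \right)} = - 254 \left(-8 + 2 \cdot 3\right) = - 254 \left(-8 + 6\right) = \left(-254\right) \left(-2\right) = 508$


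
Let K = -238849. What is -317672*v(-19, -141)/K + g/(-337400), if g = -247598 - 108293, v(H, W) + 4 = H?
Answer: -2380194044941/80587652600 ≈ -29.535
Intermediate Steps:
v(H, W) = -4 + H
g = -355891
-317672*v(-19, -141)/K + g/(-337400) = -317672/((-238849/(-4 - 19))) - 355891/(-337400) = -317672/((-238849/(-23))) - 355891*(-1/337400) = -317672/((-238849*(-1/23))) + 355891/337400 = -317672/238849/23 + 355891/337400 = -317672*23/238849 + 355891/337400 = -7306456/238849 + 355891/337400 = -2380194044941/80587652600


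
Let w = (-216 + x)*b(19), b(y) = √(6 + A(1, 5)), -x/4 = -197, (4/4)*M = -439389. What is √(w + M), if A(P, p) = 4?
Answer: √(-439389 + 572*√10) ≈ 661.5*I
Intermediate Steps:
M = -439389
x = 788 (x = -4*(-197) = 788)
b(y) = √10 (b(y) = √(6 + 4) = √10)
w = 572*√10 (w = (-216 + 788)*√10 = 572*√10 ≈ 1808.8)
√(w + M) = √(572*√10 - 439389) = √(-439389 + 572*√10)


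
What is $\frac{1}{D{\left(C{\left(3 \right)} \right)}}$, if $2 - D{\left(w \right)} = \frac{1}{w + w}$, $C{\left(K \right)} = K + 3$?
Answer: $\frac{12}{23} \approx 0.52174$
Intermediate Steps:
$C{\left(K \right)} = 3 + K$
$D{\left(w \right)} = 2 - \frac{1}{2 w}$ ($D{\left(w \right)} = 2 - \frac{1}{w + w} = 2 - \frac{1}{2 w}$)
$\frac{1}{D{\left(C{\left(3 \right)} \right)}} = \frac{1}{2 - \frac{1}{2 \left(3 + 3\right)}} = \frac{1}{2 - \frac{1}{2 \cdot 6}} = \frac{1}{2 - \frac{1}{12}} = \frac{1}{\frac{23}{12}} = \frac{12}{23}$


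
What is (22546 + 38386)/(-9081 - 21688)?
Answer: -60932/30769 ≈ -1.9803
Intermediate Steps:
(22546 + 38386)/(-9081 - 21688) = 60932/(-30769) = 60932*(-1/30769) = -60932/30769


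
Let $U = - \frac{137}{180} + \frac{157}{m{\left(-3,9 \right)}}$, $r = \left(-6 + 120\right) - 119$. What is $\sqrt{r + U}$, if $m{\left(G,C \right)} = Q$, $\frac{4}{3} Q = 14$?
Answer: $\frac{\sqrt{405335}}{210} \approx 3.0317$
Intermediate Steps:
$Q = \frac{21}{2}$ ($Q = \frac{3}{4} \cdot 14 = \frac{21}{2} \approx 10.5$)
$m{\left(G,C \right)} = \frac{21}{2}$
$r = -5$ ($r = 114 - 119 = -5$)
$U = \frac{17881}{1260}$ ($U = - \frac{137}{180} + \frac{157}{\frac{21}{2}} = \left(-137\right) \frac{1}{180} + 157 \cdot \frac{2}{21} = - \frac{137}{180} + \frac{314}{21} = \frac{17881}{1260} \approx 14.191$)
$\sqrt{r + U} = \sqrt{-5 + \frac{17881}{1260}} = \sqrt{\frac{11581}{1260}} = \frac{\sqrt{405335}}{210}$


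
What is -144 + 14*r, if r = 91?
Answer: 1130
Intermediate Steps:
-144 + 14*r = -144 + 14*91 = -144 + 1274 = 1130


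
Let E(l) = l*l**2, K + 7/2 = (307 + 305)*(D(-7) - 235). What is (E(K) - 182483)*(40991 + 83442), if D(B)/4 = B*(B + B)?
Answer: 882940264076143385561/8 ≈ 1.1037e+20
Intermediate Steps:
D(B) = 8*B**2 (D(B) = 4*(B*(B + B)) = 4*(B*(2*B)) = 4*(2*B**2) = 8*B**2)
K = 192161/2 (K = -7/2 + (307 + 305)*(8*(-7)**2 - 235) = -7/2 + 612*(8*49 - 235) = -7/2 + 612*(392 - 235) = -7/2 + 612*157 = -7/2 + 96084 = 192161/2 ≈ 96081.)
E(l) = l**3
(E(K) - 182483)*(40991 + 83442) = ((192161/2)**3 - 182483)*(40991 + 83442) = (7095708246669281/8 - 182483)*124433 = (7095708245209417/8)*124433 = 882940264076143385561/8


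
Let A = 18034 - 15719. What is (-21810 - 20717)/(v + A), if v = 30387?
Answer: -42527/32702 ≈ -1.3004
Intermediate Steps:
A = 2315
(-21810 - 20717)/(v + A) = (-21810 - 20717)/(30387 + 2315) = -42527/32702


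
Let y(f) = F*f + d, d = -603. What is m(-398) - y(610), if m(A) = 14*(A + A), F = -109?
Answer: 55949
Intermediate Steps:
y(f) = -603 - 109*f (y(f) = -109*f - 603 = -603 - 109*f)
m(A) = 28*A (m(A) = 14*(2*A) = 28*A)
m(-398) - y(610) = 28*(-398) - (-603 - 109*610) = -11144 - (-603 - 66490) = -11144 - 1*(-67093) = -11144 + 67093 = 55949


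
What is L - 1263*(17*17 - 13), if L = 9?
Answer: -348579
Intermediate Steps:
L - 1263*(17*17 - 13) = 9 - 1263*(17*17 - 13) = 9 - 1263*(289 - 13) = 9 - 1263*276 = 9 - 348588 = -348579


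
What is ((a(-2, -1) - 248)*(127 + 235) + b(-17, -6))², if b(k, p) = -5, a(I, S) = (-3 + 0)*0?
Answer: 8060627961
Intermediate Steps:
a(I, S) = 0 (a(I, S) = -3*0 = 0)
((a(-2, -1) - 248)*(127 + 235) + b(-17, -6))² = ((0 - 248)*(127 + 235) - 5)² = (-248*362 - 5)² = (-89776 - 5)² = (-89781)² = 8060627961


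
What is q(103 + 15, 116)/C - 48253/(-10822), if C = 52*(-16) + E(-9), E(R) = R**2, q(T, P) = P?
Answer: 34982651/8127322 ≈ 4.3043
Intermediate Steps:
C = -751 (C = 52*(-16) + (-9)**2 = -832 + 81 = -751)
q(103 + 15, 116)/C - 48253/(-10822) = 116/(-751) - 48253/(-10822) = 116*(-1/751) - 48253*(-1/10822) = -116/751 + 48253/10822 = 34982651/8127322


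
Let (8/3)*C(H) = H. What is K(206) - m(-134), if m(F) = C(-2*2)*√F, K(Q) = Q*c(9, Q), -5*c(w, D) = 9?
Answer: -1854/5 + 3*I*√134/2 ≈ -370.8 + 17.364*I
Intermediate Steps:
c(w, D) = -9/5 (c(w, D) = -⅕*9 = -9/5)
C(H) = 3*H/8
K(Q) = -9*Q/5 (K(Q) = Q*(-9/5) = -9*Q/5)
m(F) = -3*√F/2 (m(F) = (3*(-2*2)/8)*√F = ((3/8)*(-4))*√F = -3*√F/2)
K(206) - m(-134) = -9/5*206 - (-3)*√(-134)/2 = -1854/5 - (-3)*I*√134/2 = -1854/5 + 3*I*√134/2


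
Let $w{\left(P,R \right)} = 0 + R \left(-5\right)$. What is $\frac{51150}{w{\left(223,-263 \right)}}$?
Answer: $\frac{10230}{263} \approx 38.897$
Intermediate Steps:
$w{\left(P,R \right)} = - 5 R$ ($w{\left(P,R \right)} = 0 - 5 R = - 5 R$)
$\frac{51150}{w{\left(223,-263 \right)}} = \frac{51150}{\left(-5\right) \left(-263\right)} = \frac{51150}{1315} = 51150 \cdot \frac{1}{1315} = \frac{10230}{263}$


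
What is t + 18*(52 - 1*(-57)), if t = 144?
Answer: 2106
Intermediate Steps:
t + 18*(52 - 1*(-57)) = 144 + 18*(52 - 1*(-57)) = 144 + 18*(52 + 57) = 144 + 18*109 = 144 + 1962 = 2106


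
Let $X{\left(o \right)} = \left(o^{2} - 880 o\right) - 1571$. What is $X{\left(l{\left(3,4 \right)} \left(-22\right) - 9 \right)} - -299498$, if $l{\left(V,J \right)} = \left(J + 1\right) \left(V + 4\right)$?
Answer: $1590288$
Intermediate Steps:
$l{\left(V,J \right)} = \left(1 + J\right) \left(4 + V\right)$
$X{\left(o \right)} = -1571 + o^{2} - 880 o$
$X{\left(l{\left(3,4 \right)} \left(-22\right) - 9 \right)} - -299498 = \left(-1571 + \left(\left(4 + 3 + 4 \cdot 4 + 4 \cdot 3\right) \left(-22\right) - 9\right)^{2} - 880 \left(\left(4 + 3 + 4 \cdot 4 + 4 \cdot 3\right) \left(-22\right) - 9\right)\right) - -299498 = \left(-1571 + \left(\left(4 + 3 + 16 + 12\right) \left(-22\right) - 9\right)^{2} - 880 \left(\left(4 + 3 + 16 + 12\right) \left(-22\right) - 9\right)\right) + 299498 = \left(-1571 + \left(35 \left(-22\right) - 9\right)^{2} - 880 \left(35 \left(-22\right) - 9\right)\right) + 299498 = \left(-1571 + \left(-770 - 9\right)^{2} - 880 \left(-770 - 9\right)\right) + 299498 = \left(-1571 + \left(-779\right)^{2} - -685520\right) + 299498 = \left(-1571 + 606841 + 685520\right) + 299498 = 1290790 + 299498 = 1590288$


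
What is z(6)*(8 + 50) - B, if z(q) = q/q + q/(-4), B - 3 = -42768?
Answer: 42736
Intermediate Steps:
B = -42765 (B = 3 - 42768 = -42765)
z(q) = 1 - q/4 (z(q) = 1 + q*(-1/4) = 1 - q/4)
z(6)*(8 + 50) - B = (1 - 1/4*6)*(8 + 50) - 1*(-42765) = (1 - 3/2)*58 + 42765 = -1/2*58 + 42765 = -29 + 42765 = 42736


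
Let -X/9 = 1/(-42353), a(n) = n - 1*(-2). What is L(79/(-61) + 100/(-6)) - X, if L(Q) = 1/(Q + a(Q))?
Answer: -7806471/262927424 ≈ -0.029691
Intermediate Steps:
a(n) = 2 + n (a(n) = n + 2 = 2 + n)
L(Q) = 1/(2 + 2*Q) (L(Q) = 1/(Q + (2 + Q)) = 1/(2 + 2*Q))
X = 9/42353 (X = -9/(-42353) = -9*(-1/42353) = 9/42353 ≈ 0.00021250)
L(79/(-61) + 100/(-6)) - X = 1/(2*(1 + (79/(-61) + 100/(-6)))) - 1*9/42353 = 1/(2*(1 + (79*(-1/61) + 100*(-⅙)))) - 9/42353 = 1/(2*(1 + (-79/61 - 50/3))) - 9/42353 = 1/(2*(1 - 3287/183)) - 9/42353 = 1/(2*(-3104/183)) - 9/42353 = (½)*(-183/3104) - 9/42353 = -183/6208 - 9/42353 = -7806471/262927424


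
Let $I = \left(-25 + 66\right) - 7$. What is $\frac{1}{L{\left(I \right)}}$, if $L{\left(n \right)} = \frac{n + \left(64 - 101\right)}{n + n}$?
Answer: $- \frac{68}{3} \approx -22.667$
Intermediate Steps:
$I = 34$ ($I = 41 - 7 = 34$)
$L{\left(n \right)} = \frac{-37 + n}{2 n}$ ($L{\left(n \right)} = \frac{n - 37}{2 n} = \left(-37 + n\right) \frac{1}{2 n} = \frac{-37 + n}{2 n}$)
$\frac{1}{L{\left(I \right)}} = \frac{1}{\frac{1}{2} \cdot \frac{1}{34} \left(-37 + 34\right)} = \frac{1}{\frac{1}{2} \cdot \frac{1}{34} \left(-3\right)} = \frac{1}{- \frac{3}{68}} = - \frac{68}{3}$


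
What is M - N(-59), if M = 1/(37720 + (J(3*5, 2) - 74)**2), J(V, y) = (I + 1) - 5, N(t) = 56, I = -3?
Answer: -2479735/44281 ≈ -56.000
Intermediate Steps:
J(V, y) = -7 (J(V, y) = (-3 + 1) - 5 = -2 - 5 = -7)
M = 1/44281 (M = 1/(37720 + (-7 - 74)**2) = 1/(37720 + (-81)**2) = 1/(37720 + 6561) = 1/44281 ≈ 2.2583e-5)
M - N(-59) = 1/44281 - 1*56 = 1/44281 - 56 = -2479735/44281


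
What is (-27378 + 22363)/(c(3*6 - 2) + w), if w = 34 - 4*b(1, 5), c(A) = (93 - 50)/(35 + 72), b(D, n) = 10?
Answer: 536605/599 ≈ 895.83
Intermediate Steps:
c(A) = 43/107
w = -6 (w = 34 - 4*10 = 34 - 40 = -6)
(-27378 + 22363)/(c(3*6 - 2) + w) = (-27378 + 22363)/(43/107 - 6) = -5015/(-599/107) = -5015*(-107/599) = 536605/599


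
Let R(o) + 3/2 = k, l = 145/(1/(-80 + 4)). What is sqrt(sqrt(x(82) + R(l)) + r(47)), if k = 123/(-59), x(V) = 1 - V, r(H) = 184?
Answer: sqrt(2562016 + 354*I*sqrt(130862))/118 ≈ 13.569 + 0.3389*I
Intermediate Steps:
l = -11020 (l = 145/(1/(-76)) = 145/(-1/76) = 145*(-76) = -11020)
k = -123/59 (k = 123*(-1/59) = -123/59 ≈ -2.0847)
R(o) = -423/118 (R(o) = -3/2 - 123/59 = -423/118)
sqrt(sqrt(x(82) + R(l)) + r(47)) = sqrt(sqrt((1 - 1*82) - 423/118) + 184) = sqrt(sqrt((1 - 82) - 423/118) + 184) = sqrt(sqrt(-81 - 423/118) + 184) = sqrt(sqrt(-9981/118) + 184) = sqrt(3*I*sqrt(130862)/118 + 184) = sqrt(184 + 3*I*sqrt(130862)/118)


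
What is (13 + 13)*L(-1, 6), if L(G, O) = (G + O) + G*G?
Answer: 156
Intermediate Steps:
L(G, O) = G + O + G² (L(G, O) = (G + O) + G² = G + O + G²)
(13 + 13)*L(-1, 6) = (13 + 13)*(-1 + 6 + (-1)²) = 26*(-1 + 6 + 1) = 26*6 = 156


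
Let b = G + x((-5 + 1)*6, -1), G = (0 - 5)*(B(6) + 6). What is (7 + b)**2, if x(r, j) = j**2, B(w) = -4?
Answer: 4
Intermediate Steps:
G = -10 (G = (0 - 5)*(-4 + 6) = -5*2 = -10)
b = -9 (b = -10 + (-1)**2 = -10 + 1 = -9)
(7 + b)**2 = (7 - 9)**2 = (-2)**2 = 4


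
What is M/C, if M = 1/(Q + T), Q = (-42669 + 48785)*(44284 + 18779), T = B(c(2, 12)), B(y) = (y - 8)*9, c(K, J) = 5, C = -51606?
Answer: -1/19904087459286 ≈ -5.0241e-14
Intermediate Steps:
B(y) = -72 + 9*y (B(y) = (-8 + y)*9 = -72 + 9*y)
T = -27 (T = -72 + 9*5 = -72 + 45 = -27)
Q = 385693308 (Q = 6116*63063 = 385693308)
M = 1/385693281 (M = 1/(385693308 - 27) = 1/385693281 ≈ 2.5927e-9)
M/C = (1/385693281)/(-51606) = (1/385693281)*(-1/51606) = -1/19904087459286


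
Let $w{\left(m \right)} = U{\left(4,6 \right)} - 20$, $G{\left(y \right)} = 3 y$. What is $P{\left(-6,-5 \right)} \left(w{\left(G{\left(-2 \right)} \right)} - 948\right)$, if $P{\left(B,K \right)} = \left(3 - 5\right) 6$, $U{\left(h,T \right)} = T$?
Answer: $11544$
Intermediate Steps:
$P{\left(B,K \right)} = -12$ ($P{\left(B,K \right)} = \left(-2\right) 6 = -12$)
$w{\left(m \right)} = -14$ ($w{\left(m \right)} = 6 - 20 = -14$)
$P{\left(-6,-5 \right)} \left(w{\left(G{\left(-2 \right)} \right)} - 948\right) = - 12 \left(-14 - 948\right) = \left(-12\right) \left(-962\right) = 11544$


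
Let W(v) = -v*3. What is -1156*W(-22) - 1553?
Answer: -77849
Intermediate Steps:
W(v) = -3*v
-1156*W(-22) - 1553 = -(-3468)*(-22) - 1553 = -1156*66 - 1553 = -76296 - 1553 = -77849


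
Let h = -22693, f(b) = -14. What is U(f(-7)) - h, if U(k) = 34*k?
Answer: 22217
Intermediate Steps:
U(f(-7)) - h = 34*(-14) - 1*(-22693) = -476 + 22693 = 22217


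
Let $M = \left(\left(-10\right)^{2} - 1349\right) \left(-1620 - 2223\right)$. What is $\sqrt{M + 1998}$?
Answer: $3 \sqrt{533545} \approx 2191.3$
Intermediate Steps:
$M = 4799907$ ($M = \left(100 - 1349\right) \left(-3843\right) = \left(-1249\right) \left(-3843\right) = 4799907$)
$\sqrt{M + 1998} = \sqrt{4799907 + 1998} = \sqrt{4801905} = 3 \sqrt{533545}$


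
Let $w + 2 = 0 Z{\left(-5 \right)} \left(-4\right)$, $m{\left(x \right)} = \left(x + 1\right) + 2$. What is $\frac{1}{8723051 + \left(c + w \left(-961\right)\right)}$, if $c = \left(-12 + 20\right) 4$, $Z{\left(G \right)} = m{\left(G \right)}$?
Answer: $\frac{1}{8725005} \approx 1.1461 \cdot 10^{-7}$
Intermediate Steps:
$m{\left(x \right)} = 3 + x$ ($m{\left(x \right)} = \left(1 + x\right) + 2 = 3 + x$)
$Z{\left(G \right)} = 3 + G$
$w = -2$ ($w = -2 + 0 \left(3 - 5\right) \left(-4\right) = -2 + 0 \left(-2\right) \left(-4\right) = -2 + 0 \left(-4\right) = -2 + 0 = -2$)
$c = 32$ ($c = 8 \cdot 4 = 32$)
$\frac{1}{8723051 + \left(c + w \left(-961\right)\right)} = \frac{1}{8723051 + \left(32 - -1922\right)} = \frac{1}{8723051 + \left(32 + 1922\right)} = \frac{1}{8723051 + 1954} = \frac{1}{8725005}$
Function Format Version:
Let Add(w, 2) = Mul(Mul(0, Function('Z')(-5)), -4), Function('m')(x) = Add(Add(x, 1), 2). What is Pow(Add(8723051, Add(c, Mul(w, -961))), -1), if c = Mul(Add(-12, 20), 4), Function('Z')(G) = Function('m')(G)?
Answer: Rational(1, 8725005) ≈ 1.1461e-7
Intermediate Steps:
Function('m')(x) = Add(3, x) (Function('m')(x) = Add(Add(1, x), 2) = Add(3, x))
Function('Z')(G) = Add(3, G)
w = -2 (w = Add(-2, Mul(Mul(0, Add(3, -5)), -4)) = Add(-2, Mul(Mul(0, -2), -4)) = Add(-2, Mul(0, -4)) = Add(-2, 0) = -2)
c = 32 (c = Mul(8, 4) = 32)
Pow(Add(8723051, Add(c, Mul(w, -961))), -1) = Pow(Add(8723051, Add(32, Mul(-2, -961))), -1) = Pow(Add(8723051, Add(32, 1922)), -1) = Pow(Add(8723051, 1954), -1) = Pow(8725005, -1) = Rational(1, 8725005)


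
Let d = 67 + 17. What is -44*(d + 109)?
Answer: -8492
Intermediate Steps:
d = 84
-44*(d + 109) = -44*(84 + 109) = -44*193 = -8492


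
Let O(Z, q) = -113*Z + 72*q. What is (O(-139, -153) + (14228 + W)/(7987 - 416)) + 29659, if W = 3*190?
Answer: 260078648/7571 ≈ 34352.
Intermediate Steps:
W = 570
(O(-139, -153) + (14228 + W)/(7987 - 416)) + 29659 = ((-113*(-139) + 72*(-153)) + (14228 + 570)/(7987 - 416)) + 29659 = ((15707 - 11016) + 14798/7571) + 29659 = (4691 + 14798*(1/7571)) + 29659 = (4691 + 14798/7571) + 29659 = 35530359/7571 + 29659 = 260078648/7571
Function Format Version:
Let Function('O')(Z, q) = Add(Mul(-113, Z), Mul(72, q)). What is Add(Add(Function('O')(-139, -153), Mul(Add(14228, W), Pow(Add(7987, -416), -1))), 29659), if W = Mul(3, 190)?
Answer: Rational(260078648, 7571) ≈ 34352.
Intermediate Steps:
W = 570
Add(Add(Function('O')(-139, -153), Mul(Add(14228, W), Pow(Add(7987, -416), -1))), 29659) = Add(Add(Add(Mul(-113, -139), Mul(72, -153)), Mul(Add(14228, 570), Pow(Add(7987, -416), -1))), 29659) = Add(Add(Add(15707, -11016), Mul(14798, Pow(7571, -1))), 29659) = Add(Add(4691, Mul(14798, Rational(1, 7571))), 29659) = Add(Add(4691, Rational(14798, 7571)), 29659) = Add(Rational(35530359, 7571), 29659) = Rational(260078648, 7571)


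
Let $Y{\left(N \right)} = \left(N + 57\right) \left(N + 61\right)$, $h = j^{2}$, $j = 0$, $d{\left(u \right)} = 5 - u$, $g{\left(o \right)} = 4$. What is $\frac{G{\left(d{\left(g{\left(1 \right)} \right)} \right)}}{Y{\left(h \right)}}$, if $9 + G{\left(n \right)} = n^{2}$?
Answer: $- \frac{8}{3477} \approx -0.0023008$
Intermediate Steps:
$h = 0$ ($h = 0^{2} = 0$)
$G{\left(n \right)} = -9 + n^{2}$
$Y{\left(N \right)} = \left(57 + N\right) \left(61 + N\right)$
$\frac{G{\left(d{\left(g{\left(1 \right)} \right)} \right)}}{Y{\left(h \right)}} = \frac{-9 + \left(5 - 4\right)^{2}}{3477 + 0^{2} + 118 \cdot 0} = \frac{-9 + \left(5 - 4\right)^{2}}{3477 + 0 + 0} = \frac{-9 + 1^{2}}{3477} = \left(-9 + 1\right) \frac{1}{3477} = \left(-8\right) \frac{1}{3477} = - \frac{8}{3477}$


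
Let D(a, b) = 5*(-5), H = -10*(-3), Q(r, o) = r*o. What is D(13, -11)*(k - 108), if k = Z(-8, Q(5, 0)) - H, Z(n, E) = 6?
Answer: 3300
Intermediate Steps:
Q(r, o) = o*r
H = 30
D(a, b) = -25
k = -24 (k = 6 - 1*30 = 6 - 30 = -24)
D(13, -11)*(k - 108) = -25*(-24 - 108) = -25*(-132) = 3300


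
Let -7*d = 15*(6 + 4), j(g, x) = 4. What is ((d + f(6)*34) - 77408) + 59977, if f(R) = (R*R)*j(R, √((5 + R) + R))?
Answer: -87895/7 ≈ -12556.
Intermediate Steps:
f(R) = 4*R² (f(R) = (R*R)*4 = R²*4 = 4*R²)
d = -150/7 (d = -15*(6 + 4)/7 = -15*10/7 = -⅐*150 = -150/7 ≈ -21.429)
((d + f(6)*34) - 77408) + 59977 = ((-150/7 + (4*6²)*34) - 77408) + 59977 = ((-150/7 + (4*36)*34) - 77408) + 59977 = ((-150/7 + 144*34) - 77408) + 59977 = ((-150/7 + 4896) - 77408) + 59977 = (34122/7 - 77408) + 59977 = -507734/7 + 59977 = -87895/7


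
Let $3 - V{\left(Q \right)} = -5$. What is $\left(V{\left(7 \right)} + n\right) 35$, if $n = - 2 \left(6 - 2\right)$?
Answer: $0$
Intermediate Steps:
$V{\left(Q \right)} = 8$ ($V{\left(Q \right)} = 3 - -5 = 3 + 5 = 8$)
$n = -8$ ($n = \left(-2\right) 4 = -8$)
$\left(V{\left(7 \right)} + n\right) 35 = \left(8 - 8\right) 35 = 0 \cdot 35 = 0$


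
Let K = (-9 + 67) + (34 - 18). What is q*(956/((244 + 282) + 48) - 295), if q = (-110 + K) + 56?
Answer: -1683740/287 ≈ -5866.7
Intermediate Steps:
K = 74 (K = 58 + 16 = 74)
q = 20 (q = (-110 + 74) + 56 = -36 + 56 = 20)
q*(956/((244 + 282) + 48) - 295) = 20*(956/((244 + 282) + 48) - 295) = 20*(956/(526 + 48) - 295) = 20*(956/574 - 295) = 20*(956*(1/574) - 295) = 20*(478/287 - 295) = 20*(-84187/287) = -1683740/287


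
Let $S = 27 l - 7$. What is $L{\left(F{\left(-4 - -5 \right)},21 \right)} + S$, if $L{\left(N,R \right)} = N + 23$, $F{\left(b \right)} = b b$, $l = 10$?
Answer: $287$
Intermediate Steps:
$S = 263$ ($S = 27 \cdot 10 - 7 = 270 - 7 = 263$)
$F{\left(b \right)} = b^{2}$
$L{\left(N,R \right)} = 23 + N$
$L{\left(F{\left(-4 - -5 \right)},21 \right)} + S = \left(23 + \left(-4 - -5\right)^{2}\right) + 263 = \left(23 + \left(-4 + 5\right)^{2}\right) + 263 = \left(23 + 1^{2}\right) + 263 = \left(23 + 1\right) + 263 = 24 + 263 = 287$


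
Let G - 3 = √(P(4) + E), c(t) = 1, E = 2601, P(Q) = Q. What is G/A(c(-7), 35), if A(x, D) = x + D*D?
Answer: 3/1226 + √2605/1226 ≈ 0.044078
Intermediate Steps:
A(x, D) = x + D²
G = 3 + √2605 (G = 3 + √(4 + 2601) = 3 + √2605 ≈ 54.039)
G/A(c(-7), 35) = (3 + √2605)/(1 + 35²) = (3 + √2605)/(1 + 1225) = (3 + √2605)/1226 = (3 + √2605)*(1/1226) = 3/1226 + √2605/1226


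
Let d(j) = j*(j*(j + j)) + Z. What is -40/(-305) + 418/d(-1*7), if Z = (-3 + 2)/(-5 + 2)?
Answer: -5458/11407 ≈ -0.47848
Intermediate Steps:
Z = ⅓ (Z = -1/(-3) = -1*(-⅓) = ⅓ ≈ 0.33333)
d(j) = ⅓ + 2*j³ (d(j) = j*(j*(j + j)) + ⅓ = j*(j*(2*j)) + ⅓ = j*(2*j²) + ⅓ = 2*j³ + ⅓ = ⅓ + 2*j³)
-40/(-305) + 418/d(-1*7) = -40/(-305) + 418/(⅓ + 2*(-1*7)³) = -40*(-1/305) + 418/(⅓ + 2*(-7)³) = 8/61 + 418/(⅓ + 2*(-343)) = 8/61 + 418/(⅓ - 686) = 8/61 + 418/(-2057/3) = 8/61 + 418*(-3/2057) = 8/61 - 114/187 = -5458/11407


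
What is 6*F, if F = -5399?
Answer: -32394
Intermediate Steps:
6*F = 6*(-5399) = -32394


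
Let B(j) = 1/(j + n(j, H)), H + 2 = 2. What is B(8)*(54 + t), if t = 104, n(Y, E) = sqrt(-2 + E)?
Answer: 632/33 - 79*I*sqrt(2)/33 ≈ 19.152 - 3.3855*I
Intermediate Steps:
H = 0 (H = -2 + 2 = 0)
B(j) = 1/(j + I*sqrt(2)) (B(j) = 1/(j + sqrt(-2 + 0)) = 1/(j + sqrt(-2)) = 1/(j + I*sqrt(2)))
B(8)*(54 + t) = (54 + 104)/(8 + I*sqrt(2)) = 158/(8 + I*sqrt(2))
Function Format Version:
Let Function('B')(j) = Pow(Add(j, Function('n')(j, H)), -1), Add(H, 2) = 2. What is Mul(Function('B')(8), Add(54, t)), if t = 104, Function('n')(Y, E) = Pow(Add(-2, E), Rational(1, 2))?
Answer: Add(Rational(632, 33), Mul(Rational(-79, 33), I, Pow(2, Rational(1, 2)))) ≈ Add(19.152, Mul(-3.3855, I))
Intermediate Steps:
H = 0 (H = Add(-2, 2) = 0)
Function('B')(j) = Pow(Add(j, Mul(I, Pow(2, Rational(1, 2)))), -1) (Function('B')(j) = Pow(Add(j, Pow(Add(-2, 0), Rational(1, 2))), -1) = Pow(Add(j, Pow(-2, Rational(1, 2))), -1) = Pow(Add(j, Mul(I, Pow(2, Rational(1, 2)))), -1))
Mul(Function('B')(8), Add(54, t)) = Mul(Pow(Add(8, Mul(I, Pow(2, Rational(1, 2)))), -1), Add(54, 104)) = Mul(Pow(Add(8, Mul(I, Pow(2, Rational(1, 2)))), -1), 158) = Mul(158, Pow(Add(8, Mul(I, Pow(2, Rational(1, 2)))), -1))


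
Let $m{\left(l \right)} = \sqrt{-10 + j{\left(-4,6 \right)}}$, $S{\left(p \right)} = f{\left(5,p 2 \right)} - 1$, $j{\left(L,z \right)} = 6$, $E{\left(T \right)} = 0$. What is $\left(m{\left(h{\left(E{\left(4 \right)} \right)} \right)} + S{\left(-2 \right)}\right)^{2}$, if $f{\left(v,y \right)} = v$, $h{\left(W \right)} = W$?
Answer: $12 + 16 i \approx 12.0 + 16.0 i$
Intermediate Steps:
$S{\left(p \right)} = 4$ ($S{\left(p \right)} = 5 - 1 = 4$)
$m{\left(l \right)} = 2 i$ ($m{\left(l \right)} = \sqrt{-10 + 6} = \sqrt{-4} = 2 i$)
$\left(m{\left(h{\left(E{\left(4 \right)} \right)} \right)} + S{\left(-2 \right)}\right)^{2} = \left(2 i + 4\right)^{2} = \left(4 + 2 i\right)^{2}$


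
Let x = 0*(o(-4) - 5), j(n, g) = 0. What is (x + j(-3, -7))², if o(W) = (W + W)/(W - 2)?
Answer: 0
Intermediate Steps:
o(W) = 2*W/(-2 + W) (o(W) = (2*W)/(-2 + W) = 2*W/(-2 + W))
x = 0 (x = 0*(2*(-4)/(-2 - 4) - 5) = 0*(2*(-4)/(-6) - 5) = 0*(2*(-4)*(-⅙) - 5) = 0*(4/3 - 5) = 0*(-11/3) = 0)
(x + j(-3, -7))² = (0 + 0)² = 0² = 0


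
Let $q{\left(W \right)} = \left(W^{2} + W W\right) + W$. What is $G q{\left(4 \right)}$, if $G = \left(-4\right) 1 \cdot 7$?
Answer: $-1008$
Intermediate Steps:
$G = -28$ ($G = \left(-4\right) 7 = -28$)
$q{\left(W \right)} = W + 2 W^{2}$ ($q{\left(W \right)} = \left(W^{2} + W^{2}\right) + W = 2 W^{2} + W = W + 2 W^{2}$)
$G q{\left(4 \right)} = - 28 \cdot 4 \left(1 + 2 \cdot 4\right) = - 28 \cdot 4 \left(1 + 8\right) = - 28 \cdot 4 \cdot 9 = \left(-28\right) 36 = -1008$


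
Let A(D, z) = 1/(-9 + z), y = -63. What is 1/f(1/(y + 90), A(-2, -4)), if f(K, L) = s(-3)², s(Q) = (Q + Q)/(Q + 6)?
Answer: ¼ ≈ 0.25000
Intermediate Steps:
s(Q) = 2*Q/(6 + Q) (s(Q) = (2*Q)/(6 + Q) = 2*Q/(6 + Q))
f(K, L) = 4 (f(K, L) = (2*(-3)/(6 - 3))² = (2*(-3)/3)² = (2*(-3)*(⅓))² = (-2)² = 4)
1/f(1/(y + 90), A(-2, -4)) = 1/4 = ¼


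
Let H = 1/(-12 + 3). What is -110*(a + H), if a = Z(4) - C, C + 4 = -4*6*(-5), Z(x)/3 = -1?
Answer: 117920/9 ≈ 13102.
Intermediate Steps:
Z(x) = -3 (Z(x) = 3*(-1) = -3)
C = 116 (C = -4 - 4*6*(-5) = -4 - 24*(-5) = -4 + 120 = 116)
H = -1/9 (H = 1/(-9) = -1/9 ≈ -0.11111)
a = -119 (a = -3 - 1*116 = -3 - 116 = -119)
-110*(a + H) = -110*(-119 - 1/9) = -110*(-1072/9) = 117920/9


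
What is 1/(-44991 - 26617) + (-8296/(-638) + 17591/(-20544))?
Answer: 712543383641/58660700736 ≈ 12.147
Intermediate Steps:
1/(-44991 - 26617) + (-8296/(-638) + 17591/(-20544)) = 1/(-71608) + (-8296*(-1/638) + 17591*(-1/20544)) = -1/71608 + (4148/319 - 17591/20544) = -1/71608 + 79604983/6553536 = 712543383641/58660700736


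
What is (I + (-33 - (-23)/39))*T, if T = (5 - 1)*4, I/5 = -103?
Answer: -341584/39 ≈ -8758.6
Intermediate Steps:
I = -515 (I = 5*(-103) = -515)
T = 16 (T = 4*4 = 16)
(I + (-33 - (-23)/39))*T = (-515 + (-33 - (-23)/39))*16 = (-515 + (-33 - 1*(-23/39)))*16 = (-515 + (-33 + 23/39))*16 = (-515 - 1264/39)*16 = -21349/39*16 = -341584/39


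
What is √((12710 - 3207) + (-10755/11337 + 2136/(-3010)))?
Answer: 2*√76833696805688690/5687395 ≈ 97.475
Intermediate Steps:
√((12710 - 3207) + (-10755/11337 + 2136/(-3010))) = √(9503 + (-10755*1/11337 + 2136*(-1/3010))) = √(9503 + (-3585/3779 - 1068/1505)) = √(9503 - 9431397/5687395) = √(54037883288/5687395) = 2*√76833696805688690/5687395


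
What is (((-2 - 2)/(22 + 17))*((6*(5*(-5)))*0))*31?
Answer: 0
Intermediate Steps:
(((-2 - 2)/(22 + 17))*((6*(5*(-5)))*0))*31 = ((-4/39)*((6*(-25))*0))*31 = ((-4*1/39)*(-150*0))*31 = -4/39*0*31 = 0*31 = 0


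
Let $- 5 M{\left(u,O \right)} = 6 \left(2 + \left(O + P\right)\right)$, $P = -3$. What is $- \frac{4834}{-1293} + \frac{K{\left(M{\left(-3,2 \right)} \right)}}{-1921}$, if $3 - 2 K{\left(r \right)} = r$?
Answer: $\frac{92833987}{24838530} \approx 3.7375$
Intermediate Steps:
$M{\left(u,O \right)} = \frac{6}{5} - \frac{6 O}{5}$ ($M{\left(u,O \right)} = - \frac{6 \left(2 + \left(O - 3\right)\right)}{5} = - \frac{6 \left(2 + \left(-3 + O\right)\right)}{5} = - \frac{6 \left(-1 + O\right)}{5} = - \frac{-6 + 6 O}{5} = \frac{6}{5} - \frac{6 O}{5}$)
$K{\left(r \right)} = \frac{3}{2} - \frac{r}{2}$
$- \frac{4834}{-1293} + \frac{K{\left(M{\left(-3,2 \right)} \right)}}{-1921} = - \frac{4834}{-1293} + \frac{\frac{3}{2} - \frac{\frac{6}{5} - \frac{12}{5}}{2}}{-1921} = \left(-4834\right) \left(- \frac{1}{1293}\right) + \left(\frac{3}{2} - \frac{\frac{6}{5} - \frac{12}{5}}{2}\right) \left(- \frac{1}{1921}\right) = \frac{4834}{1293} + \left(\frac{3}{2} - - \frac{3}{5}\right) \left(- \frac{1}{1921}\right) = \frac{4834}{1293} + \left(\frac{3}{2} + \frac{3}{5}\right) \left(- \frac{1}{1921}\right) = \frac{4834}{1293} + \frac{21}{10} \left(- \frac{1}{1921}\right) = \frac{4834}{1293} - \frac{21}{19210} = \frac{92833987}{24838530}$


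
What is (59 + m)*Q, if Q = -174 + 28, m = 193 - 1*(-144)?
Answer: -57816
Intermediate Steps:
m = 337 (m = 193 + 144 = 337)
Q = -146
(59 + m)*Q = (59 + 337)*(-146) = 396*(-146) = -57816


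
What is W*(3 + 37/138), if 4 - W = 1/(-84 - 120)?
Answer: 368467/28152 ≈ 13.088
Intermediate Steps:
W = 817/204 (W = 4 - 1/(-84 - 120) = 4 - 1/(-204) = 4 - 1*(-1/204) = 4 + 1/204 = 817/204 ≈ 4.0049)
W*(3 + 37/138) = 817*(3 + 37/138)/204 = (817/204)*(451/138) = 368467/28152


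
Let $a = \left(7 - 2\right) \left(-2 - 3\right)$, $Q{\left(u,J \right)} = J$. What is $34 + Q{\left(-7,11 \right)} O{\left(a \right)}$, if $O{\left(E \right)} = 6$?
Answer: $100$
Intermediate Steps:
$a = -25$ ($a = 5 \left(-5\right) = -25$)
$34 + Q{\left(-7,11 \right)} O{\left(a \right)} = 34 + 11 \cdot 6 = 34 + 66 = 100$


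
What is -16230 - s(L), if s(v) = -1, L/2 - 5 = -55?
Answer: -16229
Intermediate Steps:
L = -100 (L = 10 + 2*(-55) = 10 - 110 = -100)
-16230 - s(L) = -16230 - 1*(-1) = -16230 + 1 = -16229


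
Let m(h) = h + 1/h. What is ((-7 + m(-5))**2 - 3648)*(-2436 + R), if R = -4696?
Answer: 623900228/25 ≈ 2.4956e+7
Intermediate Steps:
((-7 + m(-5))**2 - 3648)*(-2436 + R) = ((-7 + (-5 + 1/(-5)))**2 - 3648)*(-2436 - 4696) = ((-7 + (-5 - 1/5))**2 - 3648)*(-7132) = ((-7 - 26/5)**2 - 3648)*(-7132) = ((-61/5)**2 - 3648)*(-7132) = (3721/25 - 3648)*(-7132) = -87479/25*(-7132) = 623900228/25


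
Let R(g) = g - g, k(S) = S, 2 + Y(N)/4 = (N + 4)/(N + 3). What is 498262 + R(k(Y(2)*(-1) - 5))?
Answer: 498262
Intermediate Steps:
Y(N) = -8 + 4*(4 + N)/(3 + N) (Y(N) = -8 + 4*((N + 4)/(N + 3)) = -8 + 4*((4 + N)/(3 + N)) = -8 + 4*(4 + N)/(3 + N))
R(g) = 0
498262 + R(k(Y(2)*(-1) - 5)) = 498262 + 0 = 498262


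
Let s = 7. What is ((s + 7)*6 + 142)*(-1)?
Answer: -226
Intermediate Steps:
((s + 7)*6 + 142)*(-1) = ((7 + 7)*6 + 142)*(-1) = (14*6 + 142)*(-1) = (84 + 142)*(-1) = 226*(-1) = -226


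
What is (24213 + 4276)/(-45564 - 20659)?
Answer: -28489/66223 ≈ -0.43020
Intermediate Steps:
(24213 + 4276)/(-45564 - 20659) = 28489/(-66223) = 28489*(-1/66223) = -28489/66223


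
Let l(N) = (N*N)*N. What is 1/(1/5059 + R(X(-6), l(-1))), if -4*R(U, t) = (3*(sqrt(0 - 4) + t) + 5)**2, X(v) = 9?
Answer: 22750323/284381005 + 51186962*I/853143015 ≈ 0.079999 + 0.059998*I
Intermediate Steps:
l(N) = N**3 (l(N) = N**2*N = N**3)
R(U, t) = -(5 + 3*t + 6*I)**2/4 (R(U, t) = -(3*(sqrt(0 - 4) + t) + 5)**2/4 = -(3*(sqrt(-4) + t) + 5)**2/4 = -(3*(2*I + t) + 5)**2/4 = -(3*(t + 2*I) + 5)**2/4 = -((3*t + 6*I) + 5)**2/4 = -(5 + 3*t + 6*I)**2/4)
1/(1/5059 + R(X(-6), l(-1))) = 1/(1/5059 - (5 + 3*(-1)**3 + 6*I)**2/4) = 1/(1/5059 - (5 + 3*(-1) + 6*I)**2/4) = 1/(1/5059 - (5 - 3 + 6*I)**2/4) = 1/(1/5059 - (2 + 6*I)**2/4)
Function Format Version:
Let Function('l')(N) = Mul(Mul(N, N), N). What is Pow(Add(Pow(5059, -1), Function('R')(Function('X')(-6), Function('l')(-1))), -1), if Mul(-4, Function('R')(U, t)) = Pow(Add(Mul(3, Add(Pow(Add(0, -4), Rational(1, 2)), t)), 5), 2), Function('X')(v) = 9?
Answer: Add(Rational(22750323, 284381005), Mul(Rational(51186962, 853143015), I)) ≈ Add(0.079999, Mul(0.059998, I))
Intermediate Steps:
Function('l')(N) = Pow(N, 3) (Function('l')(N) = Mul(Pow(N, 2), N) = Pow(N, 3))
Function('R')(U, t) = Mul(Rational(-1, 4), Pow(Add(5, Mul(3, t), Mul(6, I)), 2)) (Function('R')(U, t) = Mul(Rational(-1, 4), Pow(Add(Mul(3, Add(Pow(Add(0, -4), Rational(1, 2)), t)), 5), 2)) = Mul(Rational(-1, 4), Pow(Add(Mul(3, Add(Pow(-4, Rational(1, 2)), t)), 5), 2)) = Mul(Rational(-1, 4), Pow(Add(Mul(3, Add(Mul(2, I), t)), 5), 2)) = Mul(Rational(-1, 4), Pow(Add(Mul(3, Add(t, Mul(2, I))), 5), 2)) = Mul(Rational(-1, 4), Pow(Add(Add(Mul(3, t), Mul(6, I)), 5), 2)) = Mul(Rational(-1, 4), Pow(Add(5, Mul(3, t), Mul(6, I)), 2)))
Pow(Add(Pow(5059, -1), Function('R')(Function('X')(-6), Function('l')(-1))), -1) = Pow(Add(Pow(5059, -1), Mul(Rational(-1, 4), Pow(Add(5, Mul(3, Pow(-1, 3)), Mul(6, I)), 2))), -1) = Pow(Add(Rational(1, 5059), Mul(Rational(-1, 4), Pow(Add(5, Mul(3, -1), Mul(6, I)), 2))), -1) = Pow(Add(Rational(1, 5059), Mul(Rational(-1, 4), Pow(Add(5, -3, Mul(6, I)), 2))), -1) = Pow(Add(Rational(1, 5059), Mul(Rational(-1, 4), Pow(Add(2, Mul(6, I)), 2))), -1)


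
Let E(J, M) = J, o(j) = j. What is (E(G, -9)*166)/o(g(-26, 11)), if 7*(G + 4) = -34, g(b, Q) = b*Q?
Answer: 5146/1001 ≈ 5.1409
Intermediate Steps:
g(b, Q) = Q*b
G = -62/7 (G = -4 + (⅐)*(-34) = -4 - 34/7 = -62/7 ≈ -8.8571)
(E(G, -9)*166)/o(g(-26, 11)) = (-62/7*166)/((11*(-26))) = -10292/7/(-286) = -10292/7*(-1/286) = 5146/1001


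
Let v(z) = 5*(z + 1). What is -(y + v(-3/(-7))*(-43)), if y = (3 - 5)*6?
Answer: 2234/7 ≈ 319.14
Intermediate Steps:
v(z) = 5 + 5*z (v(z) = 5*(1 + z) = 5 + 5*z)
y = -12 (y = -2*6 = -12)
-(y + v(-3/(-7))*(-43)) = -(-12 + (5 + 5*(-3/(-7)))*(-43)) = -(-12 + (5 + 5*(-3*(-1/7)))*(-43)) = -(-12 + (5 + 5*(3/7))*(-43)) = -(-12 + (5 + 15/7)*(-43)) = -(-12 + (50/7)*(-43)) = -(-12 - 2150/7) = -1*(-2234/7) = 2234/7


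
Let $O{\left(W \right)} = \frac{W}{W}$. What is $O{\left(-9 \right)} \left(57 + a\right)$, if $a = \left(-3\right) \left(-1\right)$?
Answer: $60$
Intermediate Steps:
$a = 3$
$O{\left(W \right)} = 1$
$O{\left(-9 \right)} \left(57 + a\right) = 1 \left(57 + 3\right) = 1 \cdot 60 = 60$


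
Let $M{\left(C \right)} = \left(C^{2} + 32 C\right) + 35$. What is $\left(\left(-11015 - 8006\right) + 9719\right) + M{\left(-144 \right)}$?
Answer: $6861$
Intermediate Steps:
$M{\left(C \right)} = 35 + C^{2} + 32 C$
$\left(\left(-11015 - 8006\right) + 9719\right) + M{\left(-144 \right)} = \left(\left(-11015 - 8006\right) + 9719\right) + \left(35 + \left(-144\right)^{2} + 32 \left(-144\right)\right) = \left(\left(-11015 - 8006\right) + 9719\right) + \left(35 + 20736 - 4608\right) = \left(-19021 + 9719\right) + 16163 = -9302 + 16163 = 6861$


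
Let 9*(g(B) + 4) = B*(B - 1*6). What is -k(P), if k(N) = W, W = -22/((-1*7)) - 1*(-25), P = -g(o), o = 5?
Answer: -197/7 ≈ -28.143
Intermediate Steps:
g(B) = -4 + B*(-6 + B)/9 (g(B) = -4 + (B*(B - 1*6))/9 = -4 + (B*(B - 6))/9 = -4 + (B*(-6 + B))/9 = -4 + B*(-6 + B)/9)
P = 41/9 (P = -(-4 - ⅔*5 + (⅑)*5²) = -(-4 - 10/3 + (⅑)*25) = -(-4 - 10/3 + 25/9) = -1*(-41/9) = 41/9 ≈ 4.5556)
W = 197/7 (W = -22/(-7) + 25 = -22*(-⅐) + 25 = 22/7 + 25 = 197/7 ≈ 28.143)
k(N) = 197/7
-k(P) = -1*197/7 = -197/7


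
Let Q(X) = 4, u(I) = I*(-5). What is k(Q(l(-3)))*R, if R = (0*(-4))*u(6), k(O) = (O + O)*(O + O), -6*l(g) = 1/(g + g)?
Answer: 0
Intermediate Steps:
u(I) = -5*I
l(g) = -1/(12*g) (l(g) = -1/(6*(g + g)) = -1/(2*g)/6 = -1/(12*g))
k(O) = 4*O² (k(O) = (2*O)*(2*O) = 4*O²)
R = 0 (R = (0*(-4))*(-5*6) = 0*(-30) = 0)
k(Q(l(-3)))*R = (4*4²)*0 = (4*16)*0 = 64*0 = 0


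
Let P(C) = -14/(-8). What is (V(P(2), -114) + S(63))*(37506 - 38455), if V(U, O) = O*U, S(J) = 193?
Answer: 12337/2 ≈ 6168.5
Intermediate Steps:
P(C) = 7/4 (P(C) = -14*(-⅛) = 7/4)
(V(P(2), -114) + S(63))*(37506 - 38455) = (-114*7/4 + 193)*(37506 - 38455) = (-399/2 + 193)*(-949) = -13/2*(-949) = 12337/2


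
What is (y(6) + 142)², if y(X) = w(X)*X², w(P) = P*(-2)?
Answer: 84100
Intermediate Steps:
w(P) = -2*P
y(X) = -2*X³ (y(X) = (-2*X)*X² = -2*X³)
(y(6) + 142)² = (-2*6³ + 142)² = (-2*216 + 142)² = (-432 + 142)² = (-290)² = 84100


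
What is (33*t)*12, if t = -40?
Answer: -15840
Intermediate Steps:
(33*t)*12 = (33*(-40))*12 = -1320*12 = -15840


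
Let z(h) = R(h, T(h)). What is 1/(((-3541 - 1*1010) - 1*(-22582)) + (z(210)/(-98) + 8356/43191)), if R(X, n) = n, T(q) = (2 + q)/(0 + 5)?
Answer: 10581795/190797814619 ≈ 5.5461e-5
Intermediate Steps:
T(q) = 2/5 + q/5 (T(q) = (2 + q)/5 = (2 + q)*(1/5) = 2/5 + q/5)
z(h) = 2/5 + h/5
1/(((-3541 - 1*1010) - 1*(-22582)) + (z(210)/(-98) + 8356/43191)) = 1/(((-3541 - 1*1010) - 1*(-22582)) + ((2/5 + (1/5)*210)/(-98) + 8356/43191)) = 1/(((-3541 - 1010) + 22582) + ((2/5 + 42)*(-1/98) + 8356*(1/43191))) = 1/((-4551 + 22582) + ((212/5)*(-1/98) + 8356/43191)) = 1/(18031 + (-106/245 + 8356/43191)) = 1/(18031 - 2531026/10581795) = 1/(190797814619/10581795) = 10581795/190797814619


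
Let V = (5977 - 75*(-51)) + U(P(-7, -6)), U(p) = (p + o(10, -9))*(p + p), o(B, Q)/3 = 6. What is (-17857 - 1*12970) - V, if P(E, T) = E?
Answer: -40475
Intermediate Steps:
o(B, Q) = 18 (o(B, Q) = 3*6 = 18)
U(p) = 2*p*(18 + p) (U(p) = (p + 18)*(p + p) = (18 + p)*(2*p) = 2*p*(18 + p))
V = 9648 (V = (5977 - 75*(-51)) + 2*(-7)*(18 - 7) = (5977 + 3825) + 2*(-7)*11 = 9802 - 154 = 9648)
(-17857 - 1*12970) - V = (-17857 - 1*12970) - 1*9648 = (-17857 - 12970) - 9648 = -30827 - 9648 = -40475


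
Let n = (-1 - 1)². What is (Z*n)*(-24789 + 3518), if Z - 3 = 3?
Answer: -510504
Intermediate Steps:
Z = 6 (Z = 3 + 3 = 6)
n = 4 (n = (-2)² = 4)
(Z*n)*(-24789 + 3518) = (6*4)*(-24789 + 3518) = 24*(-21271) = -510504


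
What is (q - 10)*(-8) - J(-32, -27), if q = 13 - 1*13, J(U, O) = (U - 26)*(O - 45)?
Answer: -4096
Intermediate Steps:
J(U, O) = (-45 + O)*(-26 + U) (J(U, O) = (-26 + U)*(-45 + O) = (-45 + O)*(-26 + U))
q = 0 (q = 13 - 13 = 0)
(q - 10)*(-8) - J(-32, -27) = (0 - 10)*(-8) - (1170 - 45*(-32) - 26*(-27) - 27*(-32)) = -10*(-8) - (1170 + 1440 + 702 + 864) = 80 - 1*4176 = 80 - 4176 = -4096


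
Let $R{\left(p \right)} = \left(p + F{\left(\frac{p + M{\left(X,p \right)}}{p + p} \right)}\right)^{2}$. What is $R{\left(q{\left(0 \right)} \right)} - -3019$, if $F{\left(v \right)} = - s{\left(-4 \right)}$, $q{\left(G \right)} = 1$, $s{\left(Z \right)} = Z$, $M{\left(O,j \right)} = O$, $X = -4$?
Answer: $3044$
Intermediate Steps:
$F{\left(v \right)} = 4$ ($F{\left(v \right)} = \left(-1\right) \left(-4\right) = 4$)
$R{\left(p \right)} = \left(4 + p\right)^{2}$ ($R{\left(p \right)} = \left(p + 4\right)^{2} = \left(4 + p\right)^{2}$)
$R{\left(q{\left(0 \right)} \right)} - -3019 = \left(4 + 1\right)^{2} - -3019 = 5^{2} + 3019 = 25 + 3019 = 3044$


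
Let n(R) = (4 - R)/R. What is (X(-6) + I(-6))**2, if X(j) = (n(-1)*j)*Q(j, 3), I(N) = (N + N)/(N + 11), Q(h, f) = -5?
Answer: 580644/25 ≈ 23226.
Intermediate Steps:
I(N) = 2*N/(11 + N) (I(N) = (2*N)/(11 + N) = 2*N/(11 + N))
n(R) = (4 - R)/R
X(j) = 25*j (X(j) = (((4 - 1*(-1))/(-1))*j)*(-5) = ((-(4 + 1))*j)*(-5) = ((-1*5)*j)*(-5) = -5*j*(-5) = 25*j)
(X(-6) + I(-6))**2 = (25*(-6) + 2*(-6)/(11 - 6))**2 = (-150 + 2*(-6)/5)**2 = (-150 + 2*(-6)*(1/5))**2 = (-150 - 12/5)**2 = (-762/5)**2 = 580644/25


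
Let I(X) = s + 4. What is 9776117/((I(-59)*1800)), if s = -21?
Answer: -9776117/30600 ≈ -319.48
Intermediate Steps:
I(X) = -17 (I(X) = -21 + 4 = -17)
9776117/((I(-59)*1800)) = 9776117/((-17*1800)) = 9776117/(-30600) = 9776117*(-1/30600) = -9776117/30600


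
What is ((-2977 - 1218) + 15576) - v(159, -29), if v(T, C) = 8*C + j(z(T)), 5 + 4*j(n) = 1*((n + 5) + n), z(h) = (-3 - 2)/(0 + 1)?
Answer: 23231/2 ≈ 11616.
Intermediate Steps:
z(h) = -5 (z(h) = -5/1 = -5*1 = -5)
j(n) = n/2 (j(n) = -5/4 + (1*((n + 5) + n))/4 = -5/4 + (1*((5 + n) + n))/4 = -5/4 + (1*(5 + 2*n))/4 = -5/4 + (5 + 2*n)/4 = -5/4 + (5/4 + n/2) = n/2)
v(T, C) = -5/2 + 8*C (v(T, C) = 8*C + (½)*(-5) = 8*C - 5/2 = -5/2 + 8*C)
((-2977 - 1218) + 15576) - v(159, -29) = ((-2977 - 1218) + 15576) - (-5/2 + 8*(-29)) = (-4195 + 15576) - (-5/2 - 232) = 11381 - 1*(-469/2) = 11381 + 469/2 = 23231/2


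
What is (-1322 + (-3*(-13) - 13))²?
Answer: 1679616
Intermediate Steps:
(-1322 + (-3*(-13) - 13))² = (-1322 + (39 - 13))² = (-1322 + 26)² = (-1296)² = 1679616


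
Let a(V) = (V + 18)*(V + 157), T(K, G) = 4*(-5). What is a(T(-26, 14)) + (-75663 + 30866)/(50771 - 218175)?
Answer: -45823899/167404 ≈ -273.73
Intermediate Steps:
T(K, G) = -20
a(V) = (18 + V)*(157 + V)
a(T(-26, 14)) + (-75663 + 30866)/(50771 - 218175) = (2826 + (-20)² + 175*(-20)) + (-75663 + 30866)/(50771 - 218175) = (2826 + 400 - 3500) - 44797/(-167404) = -274 - 44797*(-1/167404) = -274 + 44797/167404 = -45823899/167404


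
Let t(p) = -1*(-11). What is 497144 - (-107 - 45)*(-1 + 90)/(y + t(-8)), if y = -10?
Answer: 510672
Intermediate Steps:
t(p) = 11
497144 - (-107 - 45)*(-1 + 90)/(y + t(-8)) = 497144 - (-107 - 45)*(-1 + 90)/(-10 + 11) = 497144 - (-152)*89/1 = 497144 - (-152)*89*1 = 497144 - (-152)*89 = 497144 - 1*(-13528) = 497144 + 13528 = 510672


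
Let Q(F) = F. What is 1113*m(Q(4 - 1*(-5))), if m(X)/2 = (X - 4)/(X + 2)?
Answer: 11130/11 ≈ 1011.8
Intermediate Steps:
m(X) = 2*(-4 + X)/(2 + X) (m(X) = 2*((X - 4)/(X + 2)) = 2*((-4 + X)/(2 + X)) = 2*(-4 + X)/(2 + X))
1113*m(Q(4 - 1*(-5))) = 1113*(2*(-4 + (4 - 1*(-5)))/(2 + (4 - 1*(-5)))) = 1113*(2*(-4 + (4 + 5))/(2 + (4 + 5))) = 1113*(2*(-4 + 9)/(2 + 9)) = 1113*(2*5/11) = 1113*(2*(1/11)*5) = 1113*(10/11) = 11130/11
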